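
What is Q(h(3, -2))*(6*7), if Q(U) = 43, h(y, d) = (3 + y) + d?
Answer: 1806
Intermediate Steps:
h(y, d) = 3 + d + y
Q(h(3, -2))*(6*7) = 43*(6*7) = 43*42 = 1806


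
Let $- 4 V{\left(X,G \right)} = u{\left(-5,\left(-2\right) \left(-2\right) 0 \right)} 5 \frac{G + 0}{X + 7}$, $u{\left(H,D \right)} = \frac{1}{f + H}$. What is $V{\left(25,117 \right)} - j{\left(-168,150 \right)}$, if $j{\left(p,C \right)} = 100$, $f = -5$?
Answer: $- \frac{25483}{256} \approx -99.543$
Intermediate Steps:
$u{\left(H,D \right)} = \frac{1}{-5 + H}$
$V{\left(X,G \right)} = \frac{G}{8 \left(7 + X\right)}$ ($V{\left(X,G \right)} = - \frac{\frac{1}{-5 - 5} \cdot 5 \frac{G + 0}{X + 7}}{4} = - \frac{\frac{1}{-10} \cdot 5 \frac{G}{7 + X}}{4} = - \frac{\left(- \frac{1}{10}\right) 5 \frac{G}{7 + X}}{4} = - \frac{\left(- \frac{1}{2}\right) \frac{G}{7 + X}}{4} = - \frac{\left(- \frac{1}{2}\right) G \frac{1}{7 + X}}{4} = \frac{G}{8 \left(7 + X\right)}$)
$V{\left(25,117 \right)} - j{\left(-168,150 \right)} = \frac{1}{8} \cdot 117 \frac{1}{7 + 25} - 100 = \frac{1}{8} \cdot 117 \cdot \frac{1}{32} - 100 = \frac{117}{256} - 100 = - \frac{25483}{256}$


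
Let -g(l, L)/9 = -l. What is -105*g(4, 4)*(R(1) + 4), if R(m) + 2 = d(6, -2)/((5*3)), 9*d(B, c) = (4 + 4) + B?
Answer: -7952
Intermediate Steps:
g(l, L) = 9*l (g(l, L) = -(-9)*l = 9*l)
d(B, c) = 8/9 + B/9 (d(B, c) = ((4 + 4) + B)/9 = (8 + B)/9 = 8/9 + B/9)
R(m) = -256/135 (R(m) = -2 + (8/9 + (1/9)*6)/((5*3)) = -2 + (8/9 + 2/3)/15 = -2 + (14/9)*(1/15) = -2 + 14/135 = -256/135)
-105*g(4, 4)*(R(1) + 4) = -105*9*4*(-256/135 + 4) = -3780*284/135 = -105*1136/15 = -7952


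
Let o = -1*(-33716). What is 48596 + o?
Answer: 82312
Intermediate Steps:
o = 33716
48596 + o = 48596 + 33716 = 82312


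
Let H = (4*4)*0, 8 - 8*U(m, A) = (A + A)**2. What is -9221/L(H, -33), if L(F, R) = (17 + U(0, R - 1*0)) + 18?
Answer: 18442/1017 ≈ 18.134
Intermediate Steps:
U(m, A) = 1 - A**2/2 (U(m, A) = 1 - (A + A)**2/8 = 1 - 4*A**2/8 = 1 - A**2/2)
H = 0 (H = 16*0 = 0)
L(F, R) = 36 - R**2/2 (L(F, R) = (17 + (1 - (R - 1*0)**2/2)) + 18 = (17 + (1 - (R + 0)**2/2)) + 18 = (17 + (1 - R**2/2)) + 18 = (18 - R**2/2) + 18 = 36 - R**2/2)
-9221/L(H, -33) = -9221/(36 - 1/2*(-33)**2) = -9221/(36 - 1/2*1089) = -9221/(36 - 1089/2) = -9221/(-1017/2) = -9221*(-2/1017) = 18442/1017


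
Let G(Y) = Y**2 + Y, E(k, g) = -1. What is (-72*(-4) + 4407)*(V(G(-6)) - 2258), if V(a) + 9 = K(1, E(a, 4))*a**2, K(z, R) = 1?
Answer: -6418065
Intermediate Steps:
G(Y) = Y + Y**2
V(a) = -9 + a**2 (V(a) = -9 + 1*a**2 = -9 + a**2)
(-72*(-4) + 4407)*(V(G(-6)) - 2258) = (-72*(-4) + 4407)*((-9 + (-6*(1 - 6))**2) - 2258) = (288 + 4407)*((-9 + (-6*(-5))**2) - 2258) = 4695*((-9 + 30**2) - 2258) = 4695*((-9 + 900) - 2258) = 4695*(891 - 2258) = 4695*(-1367) = -6418065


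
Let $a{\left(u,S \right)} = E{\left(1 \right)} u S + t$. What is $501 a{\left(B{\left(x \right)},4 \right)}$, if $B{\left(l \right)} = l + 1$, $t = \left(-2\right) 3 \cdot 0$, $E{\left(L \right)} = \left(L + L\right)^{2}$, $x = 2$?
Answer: $24048$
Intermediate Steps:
$E{\left(L \right)} = 4 L^{2}$ ($E{\left(L \right)} = \left(2 L\right)^{2} = 4 L^{2}$)
$t = 0$ ($t = \left(-6\right) 0 = 0$)
$B{\left(l \right)} = 1 + l$
$a{\left(u,S \right)} = 4 S u$ ($a{\left(u,S \right)} = 4 \cdot 1^{2} u S + 0 = 4 \cdot 1 u S + 0 = 4 u S + 0 = 4 S u + 0 = 4 S u$)
$501 a{\left(B{\left(x \right)},4 \right)} = 501 \cdot 4 \cdot 4 \left(1 + 2\right) = 501 \cdot 4 \cdot 4 \cdot 3 = 501 \cdot 48 = 24048$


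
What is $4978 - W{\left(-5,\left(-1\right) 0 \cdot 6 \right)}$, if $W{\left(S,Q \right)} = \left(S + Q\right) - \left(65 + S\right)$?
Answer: $5043$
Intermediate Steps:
$W{\left(S,Q \right)} = -65 + Q$ ($W{\left(S,Q \right)} = \left(Q + S\right) - \left(65 + S\right) = -65 + Q$)
$4978 - W{\left(-5,\left(-1\right) 0 \cdot 6 \right)} = 4978 - \left(-65 + \left(-1\right) 0 \cdot 6\right) = 4978 - \left(-65 + 0 \cdot 6\right) = 4978 - \left(-65 + 0\right) = 4978 - -65 = 4978 + 65 = 5043$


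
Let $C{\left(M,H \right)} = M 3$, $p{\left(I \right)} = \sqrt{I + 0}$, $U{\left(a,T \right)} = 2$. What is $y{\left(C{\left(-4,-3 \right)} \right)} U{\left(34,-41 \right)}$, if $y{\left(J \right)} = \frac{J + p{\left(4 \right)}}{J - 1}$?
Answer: $\frac{20}{13} \approx 1.5385$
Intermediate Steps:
$p{\left(I \right)} = \sqrt{I}$
$C{\left(M,H \right)} = 3 M$
$y{\left(J \right)} = \frac{2 + J}{-1 + J}$ ($y{\left(J \right)} = \frac{J + \sqrt{4}}{J - 1} = \frac{J + 2}{-1 + J} = \frac{2 + J}{-1 + J}$)
$y{\left(C{\left(-4,-3 \right)} \right)} U{\left(34,-41 \right)} = \frac{2 + 3 \left(-4\right)}{-1 + 3 \left(-4\right)} 2 = \frac{2 - 12}{-1 - 12} \cdot 2 = \frac{1}{-13} \left(-10\right) 2 = \left(- \frac{1}{13}\right) \left(-10\right) 2 = \frac{10}{13} \cdot 2 = \frac{20}{13}$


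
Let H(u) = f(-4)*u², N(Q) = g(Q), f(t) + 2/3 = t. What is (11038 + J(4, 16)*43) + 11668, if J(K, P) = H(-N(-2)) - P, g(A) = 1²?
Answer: 65452/3 ≈ 21817.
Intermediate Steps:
f(t) = -⅔ + t
g(A) = 1
N(Q) = 1
H(u) = -14*u²/3 (H(u) = (-⅔ - 4)*u² = -14*u²/3)
J(K, P) = -14/3 - P (J(K, P) = -14*(-1*1)²/3 - P = -14/3*(-1)² - P = -14/3*1 - P = -14/3 - P)
(11038 + J(4, 16)*43) + 11668 = (11038 + (-14/3 - 1*16)*43) + 11668 = (11038 + (-14/3 - 16)*43) + 11668 = (11038 - 62/3*43) + 11668 = (11038 - 2666/3) + 11668 = 30448/3 + 11668 = 65452/3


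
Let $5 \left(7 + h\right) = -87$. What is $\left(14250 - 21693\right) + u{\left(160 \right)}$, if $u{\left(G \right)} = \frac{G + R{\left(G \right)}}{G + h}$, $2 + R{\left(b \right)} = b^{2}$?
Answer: $- \frac{819594}{113} \approx -7253.0$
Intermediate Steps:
$h = - \frac{122}{5}$ ($h = -7 + \frac{1}{5} \left(-87\right) = -7 - \frac{87}{5} = - \frac{122}{5} \approx -24.4$)
$R{\left(b \right)} = -2 + b^{2}$
$u{\left(G \right)} = \frac{-2 + G + G^{2}}{- \frac{122}{5} + G}$ ($u{\left(G \right)} = \frac{G + \left(-2 + G^{2}\right)}{G - \frac{122}{5}} = \frac{-2 + G + G^{2}}{- \frac{122}{5} + G}$)
$\left(14250 - 21693\right) + u{\left(160 \right)} = \left(14250 - 21693\right) + \frac{5 \left(-2 + 160 + 160^{2}\right)}{-122 + 5 \cdot 160} = -7443 + \frac{5 \left(-2 + 160 + 25600\right)}{-122 + 800} = -7443 + 5 \cdot \frac{1}{678} \cdot 25758 = -7443 + \frac{21465}{113} = - \frac{819594}{113}$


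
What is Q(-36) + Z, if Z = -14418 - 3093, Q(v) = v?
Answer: -17547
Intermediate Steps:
Z = -17511
Q(-36) + Z = -36 - 17511 = -17547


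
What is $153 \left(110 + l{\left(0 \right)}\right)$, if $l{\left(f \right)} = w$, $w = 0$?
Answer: $16830$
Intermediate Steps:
$l{\left(f \right)} = 0$
$153 \left(110 + l{\left(0 \right)}\right) = 153 \left(110 + 0\right) = 153 \cdot 110 = 16830$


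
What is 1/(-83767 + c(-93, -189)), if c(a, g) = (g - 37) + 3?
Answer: -1/83990 ≈ -1.1906e-5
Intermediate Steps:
c(a, g) = -34 + g (c(a, g) = (-37 + g) + 3 = -34 + g)
1/(-83767 + c(-93, -189)) = 1/(-83767 + (-34 - 189)) = 1/(-83767 - 223) = 1/(-83990) = -1/83990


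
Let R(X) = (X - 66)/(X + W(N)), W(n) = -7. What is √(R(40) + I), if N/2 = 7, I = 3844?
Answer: √4185258/33 ≈ 61.994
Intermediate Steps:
N = 14 (N = 2*7 = 14)
R(X) = (-66 + X)/(-7 + X) (R(X) = (X - 66)/(X - 7) = (-66 + X)/(-7 + X))
√(R(40) + I) = √((-66 + 40)/(-7 + 40) + 3844) = √(-26/33 + 3844) = √(126826/33) = √4185258/33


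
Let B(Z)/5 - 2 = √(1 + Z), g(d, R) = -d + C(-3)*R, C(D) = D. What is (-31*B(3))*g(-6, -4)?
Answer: -11160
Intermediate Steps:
g(d, R) = -d - 3*R
B(Z) = 10 + 5*√(1 + Z)
(-31*B(3))*g(-6, -4) = (-31*(10 + 5*√(1 + 3)))*(-1*(-6) - 3*(-4)) = (-31*(10 + 5*√4))*(6 + 12) = -31*(10 + 5*2)*18 = -31*(10 + 10)*18 = -31*20*18 = -620*18 = -11160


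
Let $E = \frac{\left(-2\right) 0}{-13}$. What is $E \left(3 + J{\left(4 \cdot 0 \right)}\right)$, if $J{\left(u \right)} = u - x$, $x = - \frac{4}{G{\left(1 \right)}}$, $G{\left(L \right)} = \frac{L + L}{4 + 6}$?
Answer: $0$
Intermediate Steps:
$G{\left(L \right)} = \frac{L}{5}$ ($G{\left(L \right)} = \frac{2 L}{10} = 2 L \frac{1}{10} = \frac{L}{5}$)
$x = -20$ ($x = - \frac{4}{\frac{1}{5} \cdot 1} = - 4 \frac{1}{\frac{1}{5}} = \left(-4\right) 5 = -20$)
$E = 0$ ($E = 0 \left(- \frac{1}{13}\right) = 0$)
$J{\left(u \right)} = 20 + u$ ($J{\left(u \right)} = u - -20 = u + 20 = 20 + u$)
$E \left(3 + J{\left(4 \cdot 0 \right)}\right) = 0 \left(3 + \left(20 + 4 \cdot 0\right)\right) = 0 \left(3 + \left(20 + 0\right)\right) = 0 \left(3 + 20\right) = 0 \cdot 23 = 0$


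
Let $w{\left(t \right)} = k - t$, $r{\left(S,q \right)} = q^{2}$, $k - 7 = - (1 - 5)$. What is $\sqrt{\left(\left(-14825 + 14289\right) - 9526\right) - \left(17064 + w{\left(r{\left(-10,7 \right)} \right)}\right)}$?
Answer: $4 i \sqrt{1693} \approx 164.58 i$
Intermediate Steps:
$k = 11$ ($k = 7 - \left(1 - 5\right) = 7 - -4 = 7 + 4 = 11$)
$w{\left(t \right)} = 11 - t$
$\sqrt{\left(\left(-14825 + 14289\right) - 9526\right) - \left(17064 + w{\left(r{\left(-10,7 \right)} \right)}\right)} = \sqrt{\left(\left(-14825 + 14289\right) - 9526\right) - \left(17075 - 49\right)} = \sqrt{\left(-536 - 9526\right) - \left(17075 - 49\right)} = \sqrt{-10062 - 17026} = \sqrt{-27088} = 4 i \sqrt{1693}$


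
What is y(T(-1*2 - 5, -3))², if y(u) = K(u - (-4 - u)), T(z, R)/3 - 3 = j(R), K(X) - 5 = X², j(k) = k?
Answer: 441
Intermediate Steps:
K(X) = 5 + X²
T(z, R) = 9 + 3*R
y(u) = 5 + (4 + 2*u)² (y(u) = 5 + (u - (-4 - u))² = 5 + (u + (4 + u))² = 5 + (4 + 2*u)²)
y(T(-1*2 - 5, -3))² = (5 + 4*(2 + (9 + 3*(-3)))²)² = (5 + 4*(2 + (9 - 9))²)² = (5 + 4*(2 + 0)²)² = (5 + 4*2²)² = (5 + 4*4)² = (5 + 16)² = 21² = 441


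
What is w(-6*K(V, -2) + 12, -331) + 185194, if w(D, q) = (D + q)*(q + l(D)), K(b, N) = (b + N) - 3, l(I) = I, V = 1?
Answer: 272219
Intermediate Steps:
K(b, N) = -3 + N + b (K(b, N) = (N + b) - 3 = -3 + N + b)
w(D, q) = (D + q)² (w(D, q) = (D + q)*(q + D) = (D + q)*(D + q) = (D + q)²)
w(-6*K(V, -2) + 12, -331) + 185194 = ((-6*(-3 - 2 + 1) + 12)² + (-331)² + 2*(-6*(-3 - 2 + 1) + 12)*(-331)) + 185194 = ((-6*(-4) + 12)² + 109561 + 2*(-6*(-4) + 12)*(-331)) + 185194 = ((24 + 12)² + 109561 + 2*(24 + 12)*(-331)) + 185194 = (36² + 109561 + 2*36*(-331)) + 185194 = (1296 + 109561 - 23832) + 185194 = 87025 + 185194 = 272219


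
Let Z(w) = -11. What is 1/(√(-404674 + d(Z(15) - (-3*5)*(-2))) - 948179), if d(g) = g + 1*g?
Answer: -948179/899043820797 - 2*I*√101189/899043820797 ≈ -1.0547e-6 - 7.0765e-10*I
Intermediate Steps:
d(g) = 2*g (d(g) = g + g = 2*g)
1/(√(-404674 + d(Z(15) - (-3*5)*(-2))) - 948179) = 1/(√(-404674 + 2*(-11 - (-3*5)*(-2))) - 948179) = 1/(√(-404674 + 2*(-11 - (-15)*(-2))) - 948179) = 1/(√(-404674 + 2*(-11 - 1*30)) - 948179) = 1/(√(-404674 + 2*(-11 - 30)) - 948179) = 1/(√(-404674 + 2*(-41)) - 948179) = 1/(√(-404674 - 82) - 948179) = 1/(√(-404756) - 948179) = 1/(2*I*√101189 - 948179) = 1/(-948179 + 2*I*√101189)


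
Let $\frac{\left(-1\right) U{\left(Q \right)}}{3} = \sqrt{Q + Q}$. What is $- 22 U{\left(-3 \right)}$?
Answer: $66 i \sqrt{6} \approx 161.67 i$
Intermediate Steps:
$U{\left(Q \right)} = - 3 \sqrt{2} \sqrt{Q}$ ($U{\left(Q \right)} = - 3 \sqrt{Q + Q} = - 3 \sqrt{2 Q} = - 3 \sqrt{2} \sqrt{Q}$)
$- 22 U{\left(-3 \right)} = - 22 \left(- 3 \sqrt{2} \sqrt{-3}\right) = - 22 \left(- 3 \sqrt{2} i \sqrt{3}\right) = - 22 \left(- 3 i \sqrt{6}\right) = 66 i \sqrt{6}$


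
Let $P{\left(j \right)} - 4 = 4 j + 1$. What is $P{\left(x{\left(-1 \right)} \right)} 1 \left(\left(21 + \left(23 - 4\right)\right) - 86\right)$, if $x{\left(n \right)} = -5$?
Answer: $690$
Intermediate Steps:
$P{\left(j \right)} = 5 + 4 j$ ($P{\left(j \right)} = 4 + \left(4 j + 1\right) = 4 + \left(1 + 4 j\right) = 5 + 4 j$)
$P{\left(x{\left(-1 \right)} \right)} 1 \left(\left(21 + \left(23 - 4\right)\right) - 86\right) = \left(5 + 4 \left(-5\right)\right) 1 \left(\left(21 + \left(23 - 4\right)\right) - 86\right) = \left(5 - 20\right) 1 \left(\left(21 + \left(23 - 4\right)\right) - 86\right) = \left(-15\right) 1 \left(\left(21 + 19\right) - 86\right) = - 15 \left(40 - 86\right) = \left(-15\right) \left(-46\right) = 690$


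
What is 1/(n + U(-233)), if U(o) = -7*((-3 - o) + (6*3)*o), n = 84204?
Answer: 1/111952 ≈ 8.9324e-6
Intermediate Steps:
U(o) = 21 - 119*o (U(o) = -7*((-3 - o) + 18*o) = -7*(-3 + 17*o) = 21 - 119*o)
1/(n + U(-233)) = 1/(84204 + (21 - 119*(-233))) = 1/(84204 + (21 + 27727)) = 1/(84204 + 27748) = 1/111952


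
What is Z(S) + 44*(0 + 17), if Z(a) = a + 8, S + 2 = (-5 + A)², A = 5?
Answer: 754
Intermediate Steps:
S = -2 (S = -2 + (-5 + 5)² = -2 + 0² = -2 + 0 = -2)
Z(a) = 8 + a
Z(S) + 44*(0 + 17) = (8 - 2) + 44*(0 + 17) = 6 + 44*17 = 6 + 748 = 754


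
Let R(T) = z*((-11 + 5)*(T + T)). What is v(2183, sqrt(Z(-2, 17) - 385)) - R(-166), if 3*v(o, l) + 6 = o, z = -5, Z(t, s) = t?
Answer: 32057/3 ≈ 10686.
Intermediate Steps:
v(o, l) = -2 + o/3
R(T) = 60*T (R(T) = -5*(-11 + 5)*(T + T) = -(-30)*2*T = -(-60)*T = 60*T)
v(2183, sqrt(Z(-2, 17) - 385)) - R(-166) = (-2 + (1/3)*2183) - 60*(-166) = (-2 + 2183/3) - 1*(-9960) = 2177/3 + 9960 = 32057/3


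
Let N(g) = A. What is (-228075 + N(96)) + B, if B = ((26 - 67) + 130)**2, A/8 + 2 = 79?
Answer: -219538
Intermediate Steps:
A = 616 (A = -16 + 8*79 = -16 + 632 = 616)
N(g) = 616
B = 7921 (B = (-41 + 130)**2 = 89**2 = 7921)
(-228075 + N(96)) + B = (-228075 + 616) + 7921 = -227459 + 7921 = -219538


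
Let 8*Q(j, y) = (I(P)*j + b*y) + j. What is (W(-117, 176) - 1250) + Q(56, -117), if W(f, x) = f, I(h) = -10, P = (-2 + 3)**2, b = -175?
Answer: 9035/8 ≈ 1129.4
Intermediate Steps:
P = 1 (P = 1**2 = 1)
Q(j, y) = -175*y/8 - 9*j/8 (Q(j, y) = ((-10*j - 175*y) + j)/8 = ((-175*y - 10*j) + j)/8 = (-175*y - 9*j)/8 = -175*y/8 - 9*j/8)
(W(-117, 176) - 1250) + Q(56, -117) = (-117 - 1250) + (-175/8*(-117) - 9/8*56) = -1367 + (20475/8 - 63) = -1367 + 19971/8 = 9035/8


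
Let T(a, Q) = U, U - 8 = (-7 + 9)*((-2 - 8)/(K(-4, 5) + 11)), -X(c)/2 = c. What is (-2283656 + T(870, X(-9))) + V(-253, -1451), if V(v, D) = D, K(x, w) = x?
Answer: -15995713/7 ≈ -2.2851e+6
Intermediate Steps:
X(c) = -2*c
U = 36/7 (U = 8 + (-7 + 9)*((-2 - 8)/(-4 + 11)) = 8 + 2*(-10/7) = 8 - 20/7 = 36/7 ≈ 5.1429)
T(a, Q) = 36/7
(-2283656 + T(870, X(-9))) + V(-253, -1451) = (-2283656 + 36/7) - 1451 = -15985556/7 - 1451 = -15995713/7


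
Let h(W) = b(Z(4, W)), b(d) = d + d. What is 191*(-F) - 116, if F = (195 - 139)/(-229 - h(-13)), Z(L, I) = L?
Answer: -16796/237 ≈ -70.869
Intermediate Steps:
b(d) = 2*d
h(W) = 8 (h(W) = 2*4 = 8)
F = -56/237 (F = (195 - 139)/(-229 - 1*8) = 56/(-229 - 8) = 56/(-237) = 56*(-1/237) = -56/237 ≈ -0.23629)
191*(-F) - 116 = 191*(-1*(-56/237)) - 116 = 191*(56/237) - 116 = 10696/237 - 116 = -16796/237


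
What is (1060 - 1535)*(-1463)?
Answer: 694925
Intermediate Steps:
(1060 - 1535)*(-1463) = -475*(-1463) = 694925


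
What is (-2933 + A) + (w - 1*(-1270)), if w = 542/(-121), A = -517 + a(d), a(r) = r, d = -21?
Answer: -266863/121 ≈ -2205.5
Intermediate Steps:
A = -538 (A = -517 - 21 = -538)
w = -542/121 (w = 542*(-1/121) = -542/121 ≈ -4.4793)
(-2933 + A) + (w - 1*(-1270)) = (-2933 - 538) + (-542/121 - 1*(-1270)) = -3471 + (-542/121 + 1270) = -3471 + 153128/121 = -266863/121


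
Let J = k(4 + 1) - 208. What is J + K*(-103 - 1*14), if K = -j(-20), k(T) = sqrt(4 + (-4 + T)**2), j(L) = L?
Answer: -2548 + sqrt(5) ≈ -2545.8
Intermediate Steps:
J = -208 + sqrt(5) (J = sqrt(4 + (-4 + (4 + 1))**2) - 208 = sqrt(4 + (-4 + 5)**2) - 208 = sqrt(4 + 1**2) - 208 = sqrt(4 + 1) - 208 = sqrt(5) - 208 = -208 + sqrt(5) ≈ -205.76)
K = 20 (K = -1*(-20) = 20)
J + K*(-103 - 1*14) = (-208 + sqrt(5)) + 20*(-103 - 1*14) = (-208 + sqrt(5)) + 20*(-103 - 14) = (-208 + sqrt(5)) + 20*(-117) = (-208 + sqrt(5)) - 2340 = -2548 + sqrt(5)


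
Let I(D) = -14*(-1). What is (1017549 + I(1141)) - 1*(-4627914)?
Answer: 5645477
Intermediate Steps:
I(D) = 14
(1017549 + I(1141)) - 1*(-4627914) = (1017549 + 14) - 1*(-4627914) = 1017563 + 4627914 = 5645477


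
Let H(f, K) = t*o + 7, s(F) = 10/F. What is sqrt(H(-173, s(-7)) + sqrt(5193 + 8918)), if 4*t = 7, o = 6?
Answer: sqrt(70 + 4*sqrt(14111))/2 ≈ 11.674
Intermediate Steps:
t = 7/4 (t = (1/4)*7 = 7/4 ≈ 1.7500)
H(f, K) = 35/2 (H(f, K) = (7/4)*6 + 7 = 21/2 + 7 = 35/2)
sqrt(H(-173, s(-7)) + sqrt(5193 + 8918)) = sqrt(35/2 + sqrt(5193 + 8918)) = sqrt(35/2 + sqrt(14111))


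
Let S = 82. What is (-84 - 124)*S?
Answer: -17056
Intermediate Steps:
(-84 - 124)*S = (-84 - 124)*82 = -208*82 = -17056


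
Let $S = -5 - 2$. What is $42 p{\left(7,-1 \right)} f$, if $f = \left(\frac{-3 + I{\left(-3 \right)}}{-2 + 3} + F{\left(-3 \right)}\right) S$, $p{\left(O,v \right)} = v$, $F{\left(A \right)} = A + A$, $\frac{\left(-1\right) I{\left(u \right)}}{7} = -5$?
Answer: $7644$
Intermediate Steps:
$I{\left(u \right)} = 35$ ($I{\left(u \right)} = \left(-7\right) \left(-5\right) = 35$)
$S = -7$
$F{\left(A \right)} = 2 A$
$f = -182$ ($f = \left(\frac{-3 + 35}{-2 + 3} + 2 \left(-3\right)\right) \left(-7\right) = \left(\frac{32}{1} - 6\right) \left(-7\right) = \left(32 \cdot 1 - 6\right) \left(-7\right) = \left(32 - 6\right) \left(-7\right) = 26 \left(-7\right) = -182$)
$42 p{\left(7,-1 \right)} f = 42 \left(-1\right) \left(-182\right) = \left(-42\right) \left(-182\right) = 7644$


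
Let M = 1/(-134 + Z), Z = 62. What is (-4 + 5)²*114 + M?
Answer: 8207/72 ≈ 113.99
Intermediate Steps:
M = -1/72 (M = 1/(-134 + 62) = 1/(-72) = -1/72 ≈ -0.013889)
(-4 + 5)²*114 + M = (-4 + 5)²*114 - 1/72 = 1²*114 - 1/72 = 1*114 - 1/72 = 114 - 1/72 = 8207/72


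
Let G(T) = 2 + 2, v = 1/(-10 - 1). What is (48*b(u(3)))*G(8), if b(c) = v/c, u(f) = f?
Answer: -64/11 ≈ -5.8182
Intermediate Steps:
v = -1/11 (v = 1/(-11) = -1/11 ≈ -0.090909)
G(T) = 4
b(c) = -1/(11*c)
(48*b(u(3)))*G(8) = (48*(-1/11/3))*4 = (48*(-1/11*1/3))*4 = (48*(-1/33))*4 = -16/11*4 = -64/11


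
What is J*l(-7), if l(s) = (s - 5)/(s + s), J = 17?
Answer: 102/7 ≈ 14.571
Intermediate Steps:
l(s) = (-5 + s)/(2*s) (l(s) = (-5 + s)/((2*s)) = (-5 + s)*(1/(2*s)) = (-5 + s)/(2*s))
J*l(-7) = 17*((½)*(-5 - 7)/(-7)) = 17*((½)*(-⅐)*(-12)) = 17*(6/7) = 102/7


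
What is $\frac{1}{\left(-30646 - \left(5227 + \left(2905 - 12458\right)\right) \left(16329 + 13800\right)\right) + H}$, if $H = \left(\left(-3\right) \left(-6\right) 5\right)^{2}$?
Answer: $\frac{1}{130315508} \approx 7.6737 \cdot 10^{-9}$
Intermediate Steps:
$H = 8100$ ($H = \left(18 \cdot 5\right)^{2} = 90^{2} = 8100$)
$\frac{1}{\left(-30646 - \left(5227 + \left(2905 - 12458\right)\right) \left(16329 + 13800\right)\right) + H} = \frac{1}{\left(-30646 - \left(5227 + \left(2905 - 12458\right)\right) \left(16329 + 13800\right)\right) + 8100} = \frac{1}{\left(-30646 - \left(5227 + \left(2905 - 12458\right)\right) 30129\right) + 8100} = \frac{1}{\left(-30646 - \left(5227 - 9553\right) 30129\right) + 8100} = \frac{1}{\left(-30646 - \left(-4326\right) 30129\right) + 8100} = \frac{1}{\left(-30646 - -130338054\right) + 8100} = \frac{1}{\left(-30646 + 130338054\right) + 8100} = \frac{1}{130307408 + 8100} = \frac{1}{130315508}$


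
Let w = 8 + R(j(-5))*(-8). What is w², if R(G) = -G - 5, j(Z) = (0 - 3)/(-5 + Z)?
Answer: 63504/25 ≈ 2540.2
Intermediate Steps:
j(Z) = -3/(-5 + Z)
R(G) = -5 - G
w = 252/5 (w = 8 + (-5 - (-3)/(-5 - 5))*(-8) = 8 + (-5 - (-3)/(-10))*(-8) = 8 + (-5 - (-3)*(-1)/10)*(-8) = 8 + (-5 - 1*3/10)*(-8) = 8 + (-5 - 3/10)*(-8) = 8 - 53/10*(-8) = 8 + 212/5 = 252/5 ≈ 50.400)
w² = (252/5)² = 63504/25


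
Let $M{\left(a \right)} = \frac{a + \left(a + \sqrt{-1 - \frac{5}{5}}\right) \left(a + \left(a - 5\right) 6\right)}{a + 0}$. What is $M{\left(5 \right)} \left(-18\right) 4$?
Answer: $-432 - 72 i \sqrt{2} \approx -432.0 - 101.82 i$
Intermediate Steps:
$M{\left(a \right)} = \frac{a + \left(-30 + 7 a\right) \left(a + i \sqrt{2}\right)}{a}$ ($M{\left(a \right)} = \frac{a + \left(a + \sqrt{-1 - 1}\right) \left(a + \left(-5 + a\right) 6\right)}{a} = \frac{a + \left(a + \sqrt{-1 - 1}\right) \left(a + \left(-30 + 6 a\right)\right)}{a} = \frac{a + \left(a + \sqrt{-2}\right) \left(-30 + 7 a\right)}{a} = \frac{a + \left(a + i \sqrt{2}\right) \left(-30 + 7 a\right)}{a} = \frac{a + \left(-30 + 7 a\right) \left(a + i \sqrt{2}\right)}{a}$)
$M{\left(5 \right)} \left(-18\right) 4 = \left(-29 + 7 \cdot 5 + 7 i \sqrt{2} - \frac{30 i \sqrt{2}}{5}\right) \left(-18\right) 4 = \left(-29 + 35 + 7 i \sqrt{2} - 30 i \sqrt{2} \cdot \frac{1}{5}\right) \left(-18\right) 4 = \left(-29 + 35 + 7 i \sqrt{2} - 6 i \sqrt{2}\right) \left(-18\right) 4 = \left(6 + i \sqrt{2}\right) \left(-18\right) 4 = \left(-108 - 18 i \sqrt{2}\right) 4 = -432 - 72 i \sqrt{2}$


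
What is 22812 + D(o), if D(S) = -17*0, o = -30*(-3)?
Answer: 22812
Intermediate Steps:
o = 90
D(S) = 0
22812 + D(o) = 22812 + 0 = 22812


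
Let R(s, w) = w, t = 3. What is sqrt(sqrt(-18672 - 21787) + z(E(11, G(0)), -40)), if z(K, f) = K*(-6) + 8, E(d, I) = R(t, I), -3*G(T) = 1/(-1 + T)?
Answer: sqrt(6 + I*sqrt(40459)) ≈ 10.179 + 9.8801*I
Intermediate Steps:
G(T) = -1/(3*(-1 + T))
E(d, I) = I
z(K, f) = 8 - 6*K (z(K, f) = -6*K + 8 = 8 - 6*K)
sqrt(sqrt(-18672 - 21787) + z(E(11, G(0)), -40)) = sqrt(sqrt(-18672 - 21787) + (8 - (-6)/(-3 + 3*0))) = sqrt(sqrt(-40459) + (8 - (-6)/(-3 + 0))) = sqrt(I*sqrt(40459) + (8 - (-6)/(-3))) = sqrt(I*sqrt(40459) + (8 - (-6)*(-1)/3)) = sqrt(I*sqrt(40459) + (8 - 6*1/3)) = sqrt(I*sqrt(40459) + (8 - 2)) = sqrt(I*sqrt(40459) + 6) = sqrt(6 + I*sqrt(40459))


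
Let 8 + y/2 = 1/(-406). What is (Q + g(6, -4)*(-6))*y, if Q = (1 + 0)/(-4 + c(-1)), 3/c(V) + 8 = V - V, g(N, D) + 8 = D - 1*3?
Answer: -10208358/7105 ≈ -1436.8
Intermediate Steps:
g(N, D) = -11 + D (g(N, D) = -8 + (D - 1*3) = -8 + (D - 3) = -8 + (-3 + D) = -11 + D)
y = -3249/203 (y = -16 + 2/(-406) = -16 + 2*(-1/406) = -16 - 1/203 = -3249/203 ≈ -16.005)
c(V) = -3/8 (c(V) = 3/(-8 + (V - V)) = 3/(-8 + 0) = 3/(-8) = 3*(-⅛) = -3/8)
Q = -8/35 (Q = (1 + 0)/(-4 - 3/8) = 1/(-35/8) = 1*(-8/35) = -8/35 ≈ -0.22857)
(Q + g(6, -4)*(-6))*y = (-8/35 + (-11 - 4)*(-6))*(-3249/203) = (-8/35 - 15*(-6))*(-3249/203) = (-8/35 + 90)*(-3249/203) = (3142/35)*(-3249/203) = -10208358/7105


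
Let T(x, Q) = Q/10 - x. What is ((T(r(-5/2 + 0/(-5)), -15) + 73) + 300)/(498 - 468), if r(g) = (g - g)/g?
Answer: 743/60 ≈ 12.383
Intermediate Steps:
r(g) = 0 (r(g) = 0/g = 0)
T(x, Q) = -x + Q/10 (T(x, Q) = Q*(1/10) - x = Q/10 - x = -x + Q/10)
((T(r(-5/2 + 0/(-5)), -15) + 73) + 300)/(498 - 468) = (((-1*0 + (1/10)*(-15)) + 73) + 300)/(498 - 468) = (((0 - 3/2) + 73) + 300)/30 = ((-3/2 + 73) + 300)*(1/30) = (143/2 + 300)*(1/30) = (743/2)*(1/30) = 743/60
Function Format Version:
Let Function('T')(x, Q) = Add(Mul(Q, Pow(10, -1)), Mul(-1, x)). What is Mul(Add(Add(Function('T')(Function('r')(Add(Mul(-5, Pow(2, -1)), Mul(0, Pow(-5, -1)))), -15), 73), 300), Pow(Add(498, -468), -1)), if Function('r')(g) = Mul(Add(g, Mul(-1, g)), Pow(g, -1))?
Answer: Rational(743, 60) ≈ 12.383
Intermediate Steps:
Function('r')(g) = 0 (Function('r')(g) = Mul(0, Pow(g, -1)) = 0)
Function('T')(x, Q) = Add(Mul(-1, x), Mul(Rational(1, 10), Q)) (Function('T')(x, Q) = Add(Mul(Q, Rational(1, 10)), Mul(-1, x)) = Add(Mul(Rational(1, 10), Q), Mul(-1, x)) = Add(Mul(-1, x), Mul(Rational(1, 10), Q)))
Mul(Add(Add(Function('T')(Function('r')(Add(Mul(-5, Pow(2, -1)), Mul(0, Pow(-5, -1)))), -15), 73), 300), Pow(Add(498, -468), -1)) = Mul(Add(Add(Add(Mul(-1, 0), Mul(Rational(1, 10), -15)), 73), 300), Pow(Add(498, -468), -1)) = Mul(Add(Add(Add(0, Rational(-3, 2)), 73), 300), Pow(30, -1)) = Mul(Add(Add(Rational(-3, 2), 73), 300), Rational(1, 30)) = Mul(Add(Rational(143, 2), 300), Rational(1, 30)) = Mul(Rational(743, 2), Rational(1, 30)) = Rational(743, 60)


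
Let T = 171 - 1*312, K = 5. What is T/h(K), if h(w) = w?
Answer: -141/5 ≈ -28.200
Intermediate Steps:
T = -141 (T = 171 - 312 = -141)
T/h(K) = -141/5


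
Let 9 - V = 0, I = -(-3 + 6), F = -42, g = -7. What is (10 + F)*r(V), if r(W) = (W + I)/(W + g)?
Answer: -96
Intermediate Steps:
I = -3 (I = -1*3 = -3)
V = 9 (V = 9 - 1*0 = 9 + 0 = 9)
r(W) = (-3 + W)/(-7 + W) (r(W) = (W - 3)/(W - 7) = (-3 + W)/(-7 + W))
(10 + F)*r(V) = (10 - 42)*((-3 + 9)/(-7 + 9)) = -32*6/2 = -16*6 = -32*3 = -96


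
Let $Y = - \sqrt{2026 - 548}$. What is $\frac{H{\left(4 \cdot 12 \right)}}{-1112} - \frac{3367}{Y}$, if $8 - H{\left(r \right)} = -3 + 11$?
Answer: $\frac{3367 \sqrt{1478}}{1478} \approx 87.58$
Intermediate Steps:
$H{\left(r \right)} = 0$ ($H{\left(r \right)} = 8 - \left(-3 + 11\right) = 8 - 8 = 0$)
$Y = - \sqrt{1478} \approx -38.445$
$\frac{H{\left(4 \cdot 12 \right)}}{-1112} - \frac{3367}{Y} = \frac{0}{-1112} - \frac{3367}{\left(-1\right) \sqrt{1478}} = 0 \left(- \frac{1}{1112}\right) - 3367 \left(- \frac{\sqrt{1478}}{1478}\right) = 0 + \frac{3367 \sqrt{1478}}{1478} = \frac{3367 \sqrt{1478}}{1478}$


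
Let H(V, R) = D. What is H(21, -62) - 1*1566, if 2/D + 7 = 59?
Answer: -40715/26 ≈ -1566.0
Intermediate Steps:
D = 1/26 (D = 2/(-7 + 59) = 2/52 = 2*(1/52) = 1/26 ≈ 0.038462)
H(V, R) = 1/26
H(21, -62) - 1*1566 = 1/26 - 1*1566 = 1/26 - 1566 = -40715/26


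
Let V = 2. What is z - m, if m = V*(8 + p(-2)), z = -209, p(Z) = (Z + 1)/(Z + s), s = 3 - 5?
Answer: -451/2 ≈ -225.50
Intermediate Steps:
s = -2
p(Z) = (1 + Z)/(-2 + Z) (p(Z) = (Z + 1)/(Z - 2) = (1 + Z)/(-2 + Z))
m = 33/2 (m = 2*(8 + (1 - 2)/(-2 - 2)) = 2*(8 - 1/(-4)) = 2*(8 - 1/4*(-1)) = 2*(8 + 1/4) = 2*(33/4) = 33/2 ≈ 16.500)
z - m = -209 - 1*33/2 = -209 - 33/2 = -451/2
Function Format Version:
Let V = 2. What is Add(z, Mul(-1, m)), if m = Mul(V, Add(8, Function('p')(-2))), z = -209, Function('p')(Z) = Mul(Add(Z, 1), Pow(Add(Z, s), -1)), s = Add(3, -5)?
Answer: Rational(-451, 2) ≈ -225.50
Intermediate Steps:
s = -2
Function('p')(Z) = Mul(Pow(Add(-2, Z), -1), Add(1, Z)) (Function('p')(Z) = Mul(Add(Z, 1), Pow(Add(Z, -2), -1)) = Mul(Add(1, Z), Pow(Add(-2, Z), -1)) = Mul(Pow(Add(-2, Z), -1), Add(1, Z)))
m = Rational(33, 2) (m = Mul(2, Add(8, Mul(Pow(Add(-2, -2), -1), Add(1, -2)))) = Mul(2, Add(8, Mul(Pow(-4, -1), -1))) = Mul(2, Add(8, Mul(Rational(-1, 4), -1))) = Mul(2, Add(8, Rational(1, 4))) = Mul(2, Rational(33, 4)) = Rational(33, 2) ≈ 16.500)
Add(z, Mul(-1, m)) = Add(-209, Mul(-1, Rational(33, 2))) = Add(-209, Rational(-33, 2)) = Rational(-451, 2)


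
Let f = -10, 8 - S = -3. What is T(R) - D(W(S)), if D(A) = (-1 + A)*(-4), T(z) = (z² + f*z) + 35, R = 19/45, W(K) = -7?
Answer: -2114/2025 ≈ -1.0440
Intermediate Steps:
S = 11 (S = 8 - 1*(-3) = 8 + 3 = 11)
R = 19/45 (R = 19*(1/45) = 19/45 ≈ 0.42222)
T(z) = 35 + z² - 10*z (T(z) = (z² - 10*z) + 35 = 35 + z² - 10*z)
D(A) = 4 - 4*A
T(R) - D(W(S)) = (35 + (19/45)² - 10*19/45) - (4 - 4*(-7)) = (35 + 361/2025 - 38/9) - (4 + 28) = 62686/2025 - 1*32 = 62686/2025 - 32 = -2114/2025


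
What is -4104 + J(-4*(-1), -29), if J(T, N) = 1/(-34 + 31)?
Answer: -12313/3 ≈ -4104.3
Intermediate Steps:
J(T, N) = -⅓ (J(T, N) = 1/(-3) = -⅓)
-4104 + J(-4*(-1), -29) = -4104 - ⅓ = -12313/3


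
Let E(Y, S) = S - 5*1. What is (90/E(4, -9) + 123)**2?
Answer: 665856/49 ≈ 13589.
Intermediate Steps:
E(Y, S) = -5 + S (E(Y, S) = S - 5 = -5 + S)
(90/E(4, -9) + 123)**2 = (90/(-5 - 9) + 123)**2 = (90/(-14) + 123)**2 = (90*(-1/14) + 123)**2 = (-45/7 + 123)**2 = (816/7)**2 = 665856/49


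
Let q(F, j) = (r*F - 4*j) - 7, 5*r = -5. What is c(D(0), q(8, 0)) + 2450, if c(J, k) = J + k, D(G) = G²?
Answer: 2435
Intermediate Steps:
r = -1 (r = (⅕)*(-5) = -1)
q(F, j) = -7 - F - 4*j (q(F, j) = (-F - 4*j) - 7 = -7 - F - 4*j)
c(D(0), q(8, 0)) + 2450 = (0² + (-7 - 1*8 - 4*0)) + 2450 = (0 + (-7 - 8 + 0)) + 2450 = (0 - 15) + 2450 = -15 + 2450 = 2435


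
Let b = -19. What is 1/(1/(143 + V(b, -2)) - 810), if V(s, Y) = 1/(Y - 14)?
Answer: -2287/1852454 ≈ -0.0012346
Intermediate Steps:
V(s, Y) = 1/(-14 + Y)
1/(1/(143 + V(b, -2)) - 810) = 1/(1/(143 + 1/(-14 - 2)) - 810) = 1/(1/(143 + 1/(-16)) - 810) = 1/(1/(143 - 1/16) - 810) = 1/(1/(2287/16) - 810) = 1/(16/2287 - 810) = 1/(-1852454/2287) = -2287/1852454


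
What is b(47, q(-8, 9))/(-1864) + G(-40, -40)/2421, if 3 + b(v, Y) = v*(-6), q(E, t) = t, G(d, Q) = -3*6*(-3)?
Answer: 87849/501416 ≈ 0.17520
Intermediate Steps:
G(d, Q) = 54 (G(d, Q) = -18*(-3) = 54)
b(v, Y) = -3 - 6*v (b(v, Y) = -3 + v*(-6) = -3 - 6*v)
b(47, q(-8, 9))/(-1864) + G(-40, -40)/2421 = (-3 - 6*47)/(-1864) + 54/2421 = (-3 - 282)*(-1/1864) + 54*(1/2421) = -285*(-1/1864) + 6/269 = 285/1864 + 6/269 = 87849/501416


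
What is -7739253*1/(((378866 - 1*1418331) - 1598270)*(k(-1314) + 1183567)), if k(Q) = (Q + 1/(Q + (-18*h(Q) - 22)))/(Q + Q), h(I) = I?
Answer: 151293232874448/61030180179518674555 ≈ 2.4790e-6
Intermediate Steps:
k(Q) = (Q + 1/(-22 - 17*Q))/(2*Q) (k(Q) = (Q + 1/(Q + (-18*Q - 22)))/(Q + Q) = (Q + 1/(Q + (-22 - 18*Q)))/((2*Q)) = (Q + 1/(-22 - 17*Q))*(1/(2*Q)) = (Q + 1/(-22 - 17*Q))/(2*Q))
-7739253*1/(((378866 - 1*1418331) - 1598270)*(k(-1314) + 1183567)) = -7739253*1/(((1/2)*(-1 + 17*(-1314)**2 + 22*(-1314))/(-1314*(22 + 17*(-1314))) + 1183567)*((378866 - 1*1418331) - 1598270)) = -7739253*1/(((1/2)*(-1/1314)*(-1 + 17*1726596 - 28908)/(22 - 22338) + 1183567)*((378866 - 1418331) - 1598270)) = -7739253*1/((-1039465 - 1598270)*((1/2)*(-1/1314)*(-1 + 29352132 - 28908)/(-22316) + 1183567)) = -7739253*(-1/(2637735*((1/2)*(-1/1314)*(-1/22316)*29323223 + 1183567))) = -7739253*(-1/(2637735*(29323223/58646448 + 1183567))) = -7739253/((69412029843239/58646448)*(-2637735)) = -7739253/(-61030180179518674555/19548816) = -7739253*(-19548816/61030180179518674555) = 151293232874448/61030180179518674555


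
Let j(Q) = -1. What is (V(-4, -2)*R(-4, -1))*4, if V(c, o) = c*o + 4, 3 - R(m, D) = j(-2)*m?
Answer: -48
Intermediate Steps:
R(m, D) = 3 + m (R(m, D) = 3 - (-1)*m = 3 + m)
V(c, o) = 4 + c*o
(V(-4, -2)*R(-4, -1))*4 = ((4 - 4*(-2))*(3 - 4))*4 = ((4 + 8)*(-1))*4 = (12*(-1))*4 = -12*4 = -48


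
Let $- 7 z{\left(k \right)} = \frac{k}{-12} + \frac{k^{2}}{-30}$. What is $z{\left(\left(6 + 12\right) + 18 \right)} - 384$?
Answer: $- \frac{1887}{5} \approx -377.4$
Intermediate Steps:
$z{\left(k \right)} = \frac{k}{84} + \frac{k^{2}}{210}$ ($z{\left(k \right)} = - \frac{\frac{k}{-12} + \frac{k^{2}}{-30}}{7} = - \frac{k \left(- \frac{1}{12}\right) + k^{2} \left(- \frac{1}{30}\right)}{7} = - \frac{- \frac{k}{12} - \frac{k^{2}}{30}}{7} = \frac{k}{84} + \frac{k^{2}}{210}$)
$z{\left(\left(6 + 12\right) + 18 \right)} - 384 = \frac{\left(\left(6 + 12\right) + 18\right) \left(5 + 2 \left(\left(6 + 12\right) + 18\right)\right)}{420} - 384 = \frac{\left(18 + 18\right) \left(5 + 2 \left(18 + 18\right)\right)}{420} - 384 = \frac{1}{420} \cdot 36 \left(5 + 2 \cdot 36\right) - 384 = \frac{1}{420} \cdot 36 \left(5 + 72\right) - 384 = \frac{1}{420} \cdot 36 \cdot 77 - 384 = \frac{33}{5} - 384 = - \frac{1887}{5}$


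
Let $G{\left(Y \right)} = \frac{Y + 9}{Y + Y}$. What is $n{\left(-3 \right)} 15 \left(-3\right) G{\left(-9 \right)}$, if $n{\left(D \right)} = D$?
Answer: $0$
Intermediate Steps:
$G{\left(Y \right)} = \frac{9 + Y}{2 Y}$
$n{\left(-3 \right)} 15 \left(-3\right) G{\left(-9 \right)} = \left(-3\right) 15 \left(-3\right) \frac{9 - 9}{2 \left(-9\right)} = \left(-45\right) \left(-3\right) \frac{1}{2} \left(- \frac{1}{9}\right) 0 = 135 \cdot 0 = 0$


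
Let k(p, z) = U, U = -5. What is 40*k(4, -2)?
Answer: -200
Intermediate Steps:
k(p, z) = -5
40*k(4, -2) = 40*(-5) = -200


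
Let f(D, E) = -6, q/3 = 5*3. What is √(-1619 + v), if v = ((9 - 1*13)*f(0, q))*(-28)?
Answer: I*√2291 ≈ 47.864*I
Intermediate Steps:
q = 45 (q = 3*(5*3) = 3*15 = 45)
v = -672 (v = ((9 - 1*13)*(-6))*(-28) = ((9 - 13)*(-6))*(-28) = -4*(-6)*(-28) = 24*(-28) = -672)
√(-1619 + v) = √(-1619 - 672) = √(-2291) = I*√2291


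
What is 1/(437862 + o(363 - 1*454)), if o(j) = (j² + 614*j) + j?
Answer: 1/390178 ≈ 2.5629e-6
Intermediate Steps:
o(j) = j² + 615*j
1/(437862 + o(363 - 1*454)) = 1/(437862 + (363 - 1*454)*(615 + (363 - 1*454))) = 1/(437862 + (363 - 454)*(615 + (363 - 454))) = 1/(437862 - 91*(615 - 91)) = 1/(437862 - 91*524) = 1/(437862 - 47684) = 1/390178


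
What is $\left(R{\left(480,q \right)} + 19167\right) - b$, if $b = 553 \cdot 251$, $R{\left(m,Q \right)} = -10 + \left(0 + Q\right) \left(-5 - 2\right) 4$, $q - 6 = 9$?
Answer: $-120066$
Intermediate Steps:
$q = 15$ ($q = 6 + 9 = 15$)
$R{\left(m,Q \right)} = -10 - 28 Q$ ($R{\left(m,Q \right)} = -10 + Q \left(-7\right) 4 = -10 + - 7 Q 4 = -10 - 28 Q$)
$b = 138803$
$\left(R{\left(480,q \right)} + 19167\right) - b = \left(\left(-10 - 420\right) + 19167\right) - 138803 = \left(-430 + 19167\right) - 138803 = 18737 - 138803 = -120066$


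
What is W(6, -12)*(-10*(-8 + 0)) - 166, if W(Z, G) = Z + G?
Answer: -646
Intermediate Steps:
W(Z, G) = G + Z
W(6, -12)*(-10*(-8 + 0)) - 166 = (-12 + 6)*(-10*(-8 + 0)) - 166 = -(-60)*(-8) - 166 = -6*80 - 166 = -480 - 166 = -646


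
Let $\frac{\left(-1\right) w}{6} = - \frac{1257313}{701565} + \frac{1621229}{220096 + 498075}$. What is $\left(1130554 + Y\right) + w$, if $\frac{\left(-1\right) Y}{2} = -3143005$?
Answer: $\frac{1245595725924573896}{167947879205} \approx 7.4166 \cdot 10^{6}$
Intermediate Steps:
$Y = 6286010$ ($Y = \left(-2\right) \left(-3143005\right) = 6286010$)
$w = - \frac{468863577724}{167947879205}$ ($w = - 6 \left(- \frac{1257313}{701565} + \frac{1621229}{220096 + 498075}\right) = - 6 \left(\left(-1257313\right) \frac{1}{701565} + \frac{1621229}{718171}\right) = - 6 \left(- \frac{1257313}{701565} + 1621229 \cdot \frac{1}{718171}\right) = - 6 \left(- \frac{1257313}{701565} + \frac{1621229}{718171}\right) = \left(-6\right) \frac{234431788862}{503843637615} = - \frac{468863577724}{167947879205} \approx -2.7917$)
$\left(1130554 + Y\right) + w = \left(1130554 + 6286010\right) - \frac{468863577724}{167947879205} = 7416564 - \frac{468863577724}{167947879205} = \frac{1245595725924573896}{167947879205}$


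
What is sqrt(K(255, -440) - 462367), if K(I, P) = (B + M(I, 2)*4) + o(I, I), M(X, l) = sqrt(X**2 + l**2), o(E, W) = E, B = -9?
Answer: sqrt(-462121 + 4*sqrt(65029)) ≈ 679.04*I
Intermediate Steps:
K(I, P) = -9 + I + 4*sqrt(4 + I**2) (K(I, P) = (-9 + sqrt(I**2 + 2**2)*4) + I = (-9 + sqrt(I**2 + 4)*4) + I = (-9 + sqrt(4 + I**2)*4) + I = (-9 + 4*sqrt(4 + I**2)) + I = -9 + I + 4*sqrt(4 + I**2))
sqrt(K(255, -440) - 462367) = sqrt((-9 + 255 + 4*sqrt(4 + 255**2)) - 462367) = sqrt((-9 + 255 + 4*sqrt(4 + 65025)) - 462367) = sqrt((-9 + 255 + 4*sqrt(65029)) - 462367) = sqrt((246 + 4*sqrt(65029)) - 462367) = sqrt(-462121 + 4*sqrt(65029))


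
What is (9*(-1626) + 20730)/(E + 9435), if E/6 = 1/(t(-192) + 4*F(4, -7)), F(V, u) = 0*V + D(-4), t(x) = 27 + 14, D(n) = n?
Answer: 50800/78627 ≈ 0.64609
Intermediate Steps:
t(x) = 41
F(V, u) = -4 (F(V, u) = 0*V - 4 = 0 - 4 = -4)
E = 6/25 (E = 6/(41 + 4*(-4)) = 6/(41 - 16) = 6/25 ≈ 0.24000)
(9*(-1626) + 20730)/(E + 9435) = (9*(-1626) + 20730)/(6/25 + 9435) = (-14634 + 20730)/(235881/25) = 6096*(25/235881) = 50800/78627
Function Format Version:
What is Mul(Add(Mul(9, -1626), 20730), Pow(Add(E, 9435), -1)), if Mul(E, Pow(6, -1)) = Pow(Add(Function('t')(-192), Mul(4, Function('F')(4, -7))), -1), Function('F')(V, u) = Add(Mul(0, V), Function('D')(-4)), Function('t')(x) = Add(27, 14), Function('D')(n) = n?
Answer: Rational(50800, 78627) ≈ 0.64609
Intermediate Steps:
Function('t')(x) = 41
Function('F')(V, u) = -4 (Function('F')(V, u) = Add(Mul(0, V), -4) = Add(0, -4) = -4)
E = Rational(6, 25) (E = Mul(6, Pow(Add(41, Mul(4, -4)), -1)) = Mul(6, Pow(Add(41, -16), -1)) = Mul(6, Pow(25, -1)) = Mul(6, Rational(1, 25)) = Rational(6, 25) ≈ 0.24000)
Mul(Add(Mul(9, -1626), 20730), Pow(Add(E, 9435), -1)) = Mul(Add(Mul(9, -1626), 20730), Pow(Add(Rational(6, 25), 9435), -1)) = Mul(Add(-14634, 20730), Pow(Rational(235881, 25), -1)) = Mul(6096, Rational(25, 235881)) = Rational(50800, 78627)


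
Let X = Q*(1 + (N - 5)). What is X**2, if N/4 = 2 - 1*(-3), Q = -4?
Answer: 4096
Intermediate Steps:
N = 20 (N = 4*(2 - 1*(-3)) = 4*(2 + 3) = 4*5 = 20)
X = -64 (X = -4*(1 + (20 - 5)) = -4*(1 + 15) = -4*16 = -64)
X**2 = (-64)**2 = 4096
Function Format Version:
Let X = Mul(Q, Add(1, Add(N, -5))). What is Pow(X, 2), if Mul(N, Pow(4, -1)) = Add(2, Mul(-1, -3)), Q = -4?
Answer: 4096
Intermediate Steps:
N = 20 (N = Mul(4, Add(2, Mul(-1, -3))) = Mul(4, Add(2, 3)) = Mul(4, 5) = 20)
X = -64 (X = Mul(-4, Add(1, Add(20, -5))) = Mul(-4, Add(1, 15)) = Mul(-4, 16) = -64)
Pow(X, 2) = Pow(-64, 2) = 4096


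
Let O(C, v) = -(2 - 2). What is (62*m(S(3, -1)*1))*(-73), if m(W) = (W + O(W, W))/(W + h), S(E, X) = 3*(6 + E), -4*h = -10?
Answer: -244404/59 ≈ -4142.4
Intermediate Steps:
h = 5/2 (h = -¼*(-10) = 5/2 ≈ 2.5000)
S(E, X) = 18 + 3*E
O(C, v) = 0 (O(C, v) = -1*0 = 0)
m(W) = W/(5/2 + W) (m(W) = (W + 0)/(W + 5/2) = W/(5/2 + W))
(62*m(S(3, -1)*1))*(-73) = (62*(2*((18 + 3*3)*1)/(5 + 2*((18 + 3*3)*1))))*(-73) = (62*(2*((18 + 9)*1)/(5 + 2*((18 + 9)*1))))*(-73) = (62*(2*(27*1)/(5 + 2*(27*1))))*(-73) = (62*(2*27/(5 + 2*27)))*(-73) = (62*(2*27/(5 + 54)))*(-73) = (62*(2*27/59))*(-73) = (62*(2*27*(1/59)))*(-73) = (62*(54/59))*(-73) = (3348/59)*(-73) = -244404/59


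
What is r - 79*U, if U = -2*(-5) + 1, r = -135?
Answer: -1004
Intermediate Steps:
U = 11 (U = 10 + 1 = 11)
r - 79*U = -135 - 79*11 = -135 - 869 = -1004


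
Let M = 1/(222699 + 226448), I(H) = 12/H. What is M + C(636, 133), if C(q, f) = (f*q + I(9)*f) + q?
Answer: 115073257991/1347441 ≈ 85401.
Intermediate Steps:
C(q, f) = q + 4*f/3 + f*q (C(q, f) = (f*q + (12/9)*f) + q = (f*q + (12*(⅑))*f) + q = (f*q + 4*f/3) + q = (4*f/3 + f*q) + q = q + 4*f/3 + f*q)
M = 1/449147 ≈ 2.2264e-6
M + C(636, 133) = 1/449147 + (636 + (4/3)*133 + 133*636) = 1/449147 + (636 + 532/3 + 84588) = 1/449147 + 256204/3 = 115073257991/1347441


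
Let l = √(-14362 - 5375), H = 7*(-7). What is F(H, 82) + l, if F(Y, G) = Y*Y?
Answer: 2401 + 3*I*√2193 ≈ 2401.0 + 140.49*I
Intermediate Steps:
H = -49
l = 3*I*√2193 (l = √(-19737) = 3*I*√2193 ≈ 140.49*I)
F(Y, G) = Y²
F(H, 82) + l = (-49)² + 3*I*√2193 = 2401 + 3*I*√2193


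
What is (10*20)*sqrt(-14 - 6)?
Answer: 400*I*sqrt(5) ≈ 894.43*I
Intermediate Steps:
(10*20)*sqrt(-14 - 6) = 200*sqrt(-20) = 200*(2*I*sqrt(5)) = 400*I*sqrt(5)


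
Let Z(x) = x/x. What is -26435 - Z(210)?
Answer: -26436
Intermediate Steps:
Z(x) = 1
-26435 - Z(210) = -26435 - 1*1 = -26435 - 1 = -26436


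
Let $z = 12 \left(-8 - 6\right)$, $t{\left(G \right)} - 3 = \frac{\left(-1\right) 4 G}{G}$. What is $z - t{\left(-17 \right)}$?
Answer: $-167$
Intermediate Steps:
$t{\left(G \right)} = -1$ ($t{\left(G \right)} = 3 + \frac{\left(-1\right) 4 G}{G} = 3 + \frac{\left(-4\right) G}{G} = 3 - 4 = -1$)
$z = -168$ ($z = 12 \left(-14\right) = -168$)
$z - t{\left(-17 \right)} = -168 - -1 = -168 + 1 = -167$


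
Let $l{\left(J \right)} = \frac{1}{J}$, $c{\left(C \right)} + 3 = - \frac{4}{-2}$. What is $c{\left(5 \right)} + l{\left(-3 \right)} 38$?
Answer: $- \frac{41}{3} \approx -13.667$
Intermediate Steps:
$c{\left(C \right)} = -1$ ($c{\left(C \right)} = -3 - \frac{4}{-2} = -3 - -2 = -3 + 2 = -1$)
$c{\left(5 \right)} + l{\left(-3 \right)} 38 = -1 + \frac{1}{-3} \cdot 38 = -1 - \frac{38}{3} = - \frac{41}{3}$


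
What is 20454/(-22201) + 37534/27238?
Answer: 138083141/302355419 ≈ 0.45669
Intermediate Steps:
20454/(-22201) + 37534/27238 = 20454*(-1/22201) + 37534*(1/27238) = -20454/22201 + 18767/13619 = 138083141/302355419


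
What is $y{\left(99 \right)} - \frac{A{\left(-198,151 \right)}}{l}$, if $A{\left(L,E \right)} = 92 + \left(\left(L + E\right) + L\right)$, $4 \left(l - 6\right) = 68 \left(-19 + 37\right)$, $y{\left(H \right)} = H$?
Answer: $\frac{10347}{104} \approx 99.49$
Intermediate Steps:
$l = 312$ ($l = 6 + \frac{68 \left(-19 + 37\right)}{4} = 6 + \frac{68 \cdot 18}{4} = 6 + \frac{1}{4} \cdot 1224 = 6 + 306 = 312$)
$A{\left(L,E \right)} = 92 + E + 2 L$ ($A{\left(L,E \right)} = 92 + \left(\left(E + L\right) + L\right) = 92 + \left(E + 2 L\right) = 92 + E + 2 L$)
$y{\left(99 \right)} - \frac{A{\left(-198,151 \right)}}{l} = 99 - \frac{92 + 151 + 2 \left(-198\right)}{312} = 99 - \left(92 + 151 - 396\right) \frac{1}{312} = 99 - \left(-153\right) \frac{1}{312} = 99 - - \frac{51}{104} = 99 + \frac{51}{104} = \frac{10347}{104}$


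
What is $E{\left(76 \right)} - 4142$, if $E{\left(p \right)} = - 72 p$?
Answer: $-9614$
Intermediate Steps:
$E{\left(76 \right)} - 4142 = \left(-72\right) 76 - 4142 = -5472 - 4142 = -9614$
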